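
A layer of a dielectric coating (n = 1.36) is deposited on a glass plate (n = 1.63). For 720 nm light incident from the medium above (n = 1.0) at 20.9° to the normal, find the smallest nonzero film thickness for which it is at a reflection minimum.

Ray reflecting at the top interface goes from n = 1.0 toward n = 1.36: a half-wave phase shift.
At the lower boundary (n = 1.36 to n = 1.63) the reflected ray undergoes a half-wave phase shift.
Zero or two π shifts → no net half-wave offset.
For weak reflection here: 2 n t cos θ_r = (m + ½) λ.
Snell's law: 1.0 sin 20.9° = 1.36 sin θ_r → sin θ_r = 0.262, cos θ_r = 0.965.
Minimum at m = 0: t = λ / (4 n cos θ_r) = 720 / (4 × 1.36 × 0.965) = 137 nm.

137 nm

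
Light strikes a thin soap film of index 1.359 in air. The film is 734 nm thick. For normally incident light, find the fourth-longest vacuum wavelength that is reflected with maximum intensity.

570 nm

At the upper boundary (n = 1.0 to n = 1.359) the reflected ray undergoes a half-wave phase shift.
Bottom surface (1.359 → 1.0): reflection off a lower-index medium gives no phase shift.
The two reflections differ by half a wavelength.
So the condition for constructive reflection is 2 n t = (m + ½) λ.
λ = 2 n t / (m + ½). The fourth-longest wavelength is m = 3: λ = 2 × 1.359 × 734 / 3.50 = 570 nm.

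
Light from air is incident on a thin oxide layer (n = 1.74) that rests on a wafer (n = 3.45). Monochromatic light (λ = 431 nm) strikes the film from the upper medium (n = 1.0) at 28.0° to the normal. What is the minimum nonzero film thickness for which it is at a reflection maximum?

129 nm

Ray reflecting at the top interface goes from n = 1.0 toward n = 1.74: a half-wave phase shift.
Bottom surface (1.74 → 3.45): reflection off a higher-index medium gives a half-wave phase shift.
Zero or two π shifts → no net half-wave offset.
With no net inversion, constructive interference in reflection requires 2 n t cos θ_r = m λ.
Snell's law: 1.0 sin 28.0° = 1.74 sin θ_r → sin θ_r = 0.270, cos θ_r = 0.963.
Minimum nonzero at m = 1: t = λ / (2 n cos θ_r) = 431 / (2 × 1.74 × 0.963) = 129 nm.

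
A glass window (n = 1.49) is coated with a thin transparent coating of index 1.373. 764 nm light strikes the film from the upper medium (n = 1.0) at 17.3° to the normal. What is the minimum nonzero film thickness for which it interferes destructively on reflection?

142 nm

Ray reflecting at the top interface goes from n = 1.0 toward n = 1.373: a half-wave phase shift.
Bottom surface (1.373 → 1.49): reflection off a higher-index medium gives a half-wave phase shift.
Net: no relative phase inversion (both shifts match).
With no net inversion, destructive interference in reflection requires 2 n t cos θ_r = (m + ½) λ.
Snell's law: 1.0 sin 17.3° = 1.373 sin θ_r → sin θ_r = 0.217, cos θ_r = 0.976.
Minimum at m = 0: t = λ / (4 n cos θ_r) = 764 / (4 × 1.373 × 0.976) = 142 nm.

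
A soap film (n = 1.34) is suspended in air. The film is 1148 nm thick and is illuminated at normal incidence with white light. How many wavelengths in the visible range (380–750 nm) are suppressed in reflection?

At the upper boundary (n = 1.0 to n = 1.34) the reflected ray undergoes a half-wave phase shift.
Bottom surface (1.34 → 1.0): reflection off a lower-index medium gives no phase shift.
Net: one phase inversion between the two reflected rays.
For minimum reflection here: 2 n t = m λ.
λ = 2 n t / m = 3077 / m nm.
m=4: 769 nm (IR); m=5: 615 nm (visible); m=6: 513 nm (visible); m=7: 440 nm (visible); m=8: 385 nm (visible); m=9: 342 nm (UV).

4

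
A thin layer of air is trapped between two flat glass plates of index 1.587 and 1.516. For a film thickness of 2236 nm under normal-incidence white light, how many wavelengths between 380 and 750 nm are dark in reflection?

At the upper boundary (n = 1.587 to n = 1.0) the reflected ray undergoes no phase shift.
Ray reflecting at the bottom interface goes from n = 1.0 toward n = 1.516: a half-wave phase shift.
Exactly one π shift → a net half-wave offset.
So the condition for destructive reflection is 2 n t = m λ.
λ = 2 n t / m = 4472 / m nm.
m=5: 894 nm (IR); m=6: 745 nm (visible); m=7: 639 nm (visible); m=8: 559 nm (visible); m=9: 497 nm (visible); m=10: 447 nm (visible); m=11: 407 nm (visible); m=12: 373 nm (UV).

6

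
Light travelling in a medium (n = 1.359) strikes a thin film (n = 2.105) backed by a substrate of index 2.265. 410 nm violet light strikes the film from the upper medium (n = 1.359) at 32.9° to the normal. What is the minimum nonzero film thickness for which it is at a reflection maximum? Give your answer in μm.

0.104 μm

Ray reflecting at the top interface goes from n = 1.359 toward n = 2.105: a half-wave phase shift.
At the lower boundary (n = 2.105 to n = 2.265) the reflected ray undergoes a half-wave phase shift.
The two reflections carry the same phase change, so no net offset.
With no net inversion, constructive interference in reflection requires 2 n t cos θ_r = m λ.
Snell's law: 1.359 sin 32.9° = 2.105 sin θ_r → sin θ_r = 0.351, cos θ_r = 0.936.
Minimum nonzero at m = 1: t = λ / (2 n cos θ_r) = 410 / (2 × 2.105 × 0.936) = 104 nm.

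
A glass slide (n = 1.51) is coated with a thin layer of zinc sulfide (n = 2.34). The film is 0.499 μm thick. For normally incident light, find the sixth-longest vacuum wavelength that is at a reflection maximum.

425 nm

Top surface (1.0 → 2.34): reflection off a higher-index medium gives a half-wave phase shift.
At the lower boundary (n = 2.34 to n = 1.51) the reflected ray undergoes no phase shift.
Net: one phase inversion between the two reflected rays.
With one net inversion, constructive interference in reflection requires 2 n t = (m + ½) λ.
λ = 2 n t / (m + ½). The sixth-longest wavelength is m = 5: λ = 2 × 2.34 × 499 / 5.50 = 425 nm.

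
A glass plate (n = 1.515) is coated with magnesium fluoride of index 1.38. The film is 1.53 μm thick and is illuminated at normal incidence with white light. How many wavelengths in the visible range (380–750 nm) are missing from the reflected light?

5

Ray reflecting at the top interface goes from n = 1.0 toward n = 1.38: a half-wave phase shift.
Bottom surface (1.38 → 1.515): reflection off a higher-index medium gives a half-wave phase shift.
The two reflections carry the same phase change, so no net offset.
So the condition for destructive reflection is 2 n t = (m + ½) λ.
λ = 2 n t / (m + ½) = 4223 / (m + ½) nm.
m=5: 768 nm (IR); m=6: 650 nm (visible); m=7: 563 nm (visible); m=8: 497 nm (visible); m=9: 445 nm (visible); m=10: 402 nm (visible); m=11: 367 nm (UV).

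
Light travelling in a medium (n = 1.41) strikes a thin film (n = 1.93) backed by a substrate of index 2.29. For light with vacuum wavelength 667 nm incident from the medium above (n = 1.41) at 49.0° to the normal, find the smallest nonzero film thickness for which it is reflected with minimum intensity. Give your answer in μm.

0.104 μm

At the upper boundary (n = 1.41 to n = 1.93) the reflected ray undergoes a half-wave phase shift.
At the lower boundary (n = 1.93 to n = 2.29) the reflected ray undergoes a half-wave phase shift.
The two reflections carry the same phase change, so no net offset.
With no net inversion, destructive interference in reflection requires 2 n t cos θ_r = (m + ½) λ.
Snell's law: 1.41 sin 49.0° = 1.93 sin θ_r → sin θ_r = 0.551, cos θ_r = 0.834.
Minimum at m = 0: t = λ / (4 n cos θ_r) = 667 / (4 × 1.93 × 0.834) = 104 nm.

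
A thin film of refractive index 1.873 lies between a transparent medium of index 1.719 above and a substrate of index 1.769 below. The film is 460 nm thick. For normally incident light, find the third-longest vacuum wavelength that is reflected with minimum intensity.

574 nm

Ray reflecting at the top interface goes from n = 1.719 toward n = 1.873: a half-wave phase shift.
Ray reflecting at the bottom interface goes from n = 1.873 toward n = 1.769: no phase shift.
The two reflections differ by half a wavelength.
So the condition for destructive reflection is 2 n t = m λ.
λ = 2 n t / m. The third-longest wavelength is m = 3: λ = 2 × 1.873 × 460 / 3.00 = 574 nm.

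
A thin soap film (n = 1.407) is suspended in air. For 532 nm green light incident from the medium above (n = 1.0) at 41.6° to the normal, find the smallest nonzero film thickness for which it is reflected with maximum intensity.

107 nm

At the upper boundary (n = 1.0 to n = 1.407) the reflected ray undergoes a half-wave phase shift.
Ray reflecting at the bottom interface goes from n = 1.407 toward n = 1.0: no phase shift.
The two reflections differ by half a wavelength.
So the condition for constructive reflection is 2 n t cos θ_r = (m + ½) λ.
Snell's law: 1.0 sin 41.6° = 1.407 sin θ_r → sin θ_r = 0.472, cos θ_r = 0.882.
Minimum at m = 0: t = λ / (4 n cos θ_r) = 532 / (4 × 1.407 × 0.882) = 107 nm.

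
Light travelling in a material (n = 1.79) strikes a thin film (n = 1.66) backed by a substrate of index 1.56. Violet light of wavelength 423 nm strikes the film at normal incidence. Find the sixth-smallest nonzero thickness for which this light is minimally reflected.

Top surface (1.79 → 1.66): reflection off a lower-index medium gives no phase shift.
Bottom surface (1.66 → 1.56): reflection off a lower-index medium gives no phase shift.
The two reflections carry the same phase change, so no net offset.
So the condition for destructive reflection is 2 n t = (m + ½) λ.
The sixth-smallest nonzero thickness corresponds to m = 5: t = (m + ½) λ / (2 n) = 5.50 × 423 / (2 × 1.66) = 701 nm.

701 nm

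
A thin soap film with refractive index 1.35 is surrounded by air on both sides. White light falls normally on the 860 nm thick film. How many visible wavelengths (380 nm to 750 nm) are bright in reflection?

3

Top surface (1.0 → 1.35): reflection off a higher-index medium gives a half-wave phase shift.
At the lower boundary (n = 1.35 to n = 1.0) the reflected ray undergoes no phase shift.
The two reflections differ by half a wavelength.
For strong reflection here: 2 n t = (m + ½) λ.
λ = 2 n t / (m + ½) = 2322 / (m + ½) nm.
m=2: 929 nm (IR); m=3: 663 nm (visible); m=4: 516 nm (visible); m=5: 422 nm (visible); m=6: 357 nm (UV).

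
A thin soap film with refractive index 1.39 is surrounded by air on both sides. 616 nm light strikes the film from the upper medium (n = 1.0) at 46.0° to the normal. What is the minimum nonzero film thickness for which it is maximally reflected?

Top surface (1.0 → 1.39): reflection off a higher-index medium gives a half-wave phase shift.
At the lower boundary (n = 1.39 to n = 1.0) the reflected ray undergoes no phase shift.
Exactly one π shift → a net half-wave offset.
With one net inversion, constructive interference in reflection requires 2 n t cos θ_r = (m + ½) λ.
Snell's law: 1.0 sin 46.0° = 1.39 sin θ_r → sin θ_r = 0.518, cos θ_r = 0.856.
Minimum at m = 0: t = λ / (4 n cos θ_r) = 616 / (4 × 1.39 × 0.856) = 129 nm.

129 nm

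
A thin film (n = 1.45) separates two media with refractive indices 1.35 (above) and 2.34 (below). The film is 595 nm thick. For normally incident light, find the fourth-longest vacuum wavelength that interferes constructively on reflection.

431 nm

Ray reflecting at the top interface goes from n = 1.35 toward n = 1.45: a half-wave phase shift.
Ray reflecting at the bottom interface goes from n = 1.45 toward n = 2.34: a half-wave phase shift.
Zero or two π shifts → no net half-wave offset.
So the condition for constructive reflection is 2 n t = m λ.
λ = 2 n t / m. The fourth-longest wavelength is m = 4: λ = 2 × 1.45 × 595 / 4.00 = 431 nm.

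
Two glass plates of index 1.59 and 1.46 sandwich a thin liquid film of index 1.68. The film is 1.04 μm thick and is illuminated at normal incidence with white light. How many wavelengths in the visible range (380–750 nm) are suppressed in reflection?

At the upper boundary (n = 1.59 to n = 1.68) the reflected ray undergoes a half-wave phase shift.
Ray reflecting at the bottom interface goes from n = 1.68 toward n = 1.46: no phase shift.
Exactly one π shift → a net half-wave offset.
So the condition for destructive reflection is 2 n t = m λ.
λ = 2 n t / m = 3494 / m nm.
m=4: 874 nm (IR); m=5: 699 nm (visible); m=6: 582 nm (visible); m=7: 499 nm (visible); m=8: 437 nm (visible); m=9: 388 nm (visible); m=10: 349 nm (UV).

5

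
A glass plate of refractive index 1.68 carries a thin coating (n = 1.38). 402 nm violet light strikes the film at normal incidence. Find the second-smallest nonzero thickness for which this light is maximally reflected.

Top surface (1.0 → 1.38): reflection off a higher-index medium gives a half-wave phase shift.
Bottom surface (1.38 → 1.68): reflection off a higher-index medium gives a half-wave phase shift.
Net: no relative phase inversion (both shifts match).
So the condition for constructive reflection is 2 n t = m λ.
The second-smallest nonzero thickness corresponds to m = 2: t = m λ / (2 n) = 2.00 × 402 / (2 × 1.38) = 291 nm.

291 nm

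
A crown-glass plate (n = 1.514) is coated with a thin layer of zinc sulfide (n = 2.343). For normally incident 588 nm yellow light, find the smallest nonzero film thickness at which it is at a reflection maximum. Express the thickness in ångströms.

At the upper boundary (n = 1.0 to n = 2.343) the reflected ray undergoes a half-wave phase shift.
At the lower boundary (n = 2.343 to n = 1.514) the reflected ray undergoes no phase shift.
The two reflections differ by half a wavelength.
So the condition for constructive reflection is 2 n t = (m + ½) λ.
Minimum at m = 0: t = λ / (4 n) = 588 / (4 × 2.343) = 62.7 nm.

627 Å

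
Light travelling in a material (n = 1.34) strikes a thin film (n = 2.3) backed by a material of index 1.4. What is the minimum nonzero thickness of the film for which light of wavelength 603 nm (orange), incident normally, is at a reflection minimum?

131 nm

Top surface (1.34 → 2.3): reflection off a higher-index medium gives a half-wave phase shift.
At the lower boundary (n = 2.3 to n = 1.4) the reflected ray undergoes no phase shift.
Net: one phase inversion between the two reflected rays.
For dark reflection here: 2 n t = m λ.
Minimum nonzero at m = 1: t = λ / (2 n) = 603 / (2 × 2.3) = 131 nm.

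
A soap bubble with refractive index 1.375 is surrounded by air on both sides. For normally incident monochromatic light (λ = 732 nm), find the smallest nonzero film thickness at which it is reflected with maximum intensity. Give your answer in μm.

0.133 μm

At the upper boundary (n = 1.0 to n = 1.375) the reflected ray undergoes a half-wave phase shift.
Ray reflecting at the bottom interface goes from n = 1.375 toward n = 1.0: no phase shift.
The two reflections differ by half a wavelength.
With one net inversion, constructive interference in reflection requires 2 n t = (m + ½) λ.
Minimum at m = 0: t = λ / (4 n) = 732 / (4 × 1.375) = 133 nm.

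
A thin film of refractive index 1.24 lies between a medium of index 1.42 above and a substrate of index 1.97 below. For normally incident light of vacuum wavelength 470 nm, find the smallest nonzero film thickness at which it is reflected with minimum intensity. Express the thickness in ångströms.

Ray reflecting at the top interface goes from n = 1.42 toward n = 1.24: no phase shift.
At the lower boundary (n = 1.24 to n = 1.97) the reflected ray undergoes a half-wave phase shift.
Net: one phase inversion between the two reflected rays.
For weak reflection here: 2 n t = m λ.
Minimum nonzero at m = 1: t = λ / (2 n) = 470 / (2 × 1.24) = 190 nm.

1895 Å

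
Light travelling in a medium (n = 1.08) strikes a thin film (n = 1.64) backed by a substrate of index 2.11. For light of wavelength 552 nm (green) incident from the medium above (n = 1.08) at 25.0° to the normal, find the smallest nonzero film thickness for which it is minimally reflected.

87.6 nm

Ray reflecting at the top interface goes from n = 1.08 toward n = 1.64: a half-wave phase shift.
Ray reflecting at the bottom interface goes from n = 1.64 toward n = 2.11: a half-wave phase shift.
The two reflections carry the same phase change, so no net offset.
So the condition for destructive reflection is 2 n t cos θ_r = (m + ½) λ.
Snell's law: 1.08 sin 25.0° = 1.64 sin θ_r → sin θ_r = 0.278, cos θ_r = 0.960.
Minimum at m = 0: t = λ / (4 n cos θ_r) = 552 / (4 × 1.64 × 0.960) = 87.6 nm.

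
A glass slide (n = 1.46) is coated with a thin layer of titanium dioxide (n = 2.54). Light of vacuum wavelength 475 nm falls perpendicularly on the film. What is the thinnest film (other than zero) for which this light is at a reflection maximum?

46.8 nm

At the upper boundary (n = 1.0 to n = 2.54) the reflected ray undergoes a half-wave phase shift.
Bottom surface (2.54 → 1.46): reflection off a lower-index medium gives no phase shift.
Exactly one π shift → a net half-wave offset.
With one net inversion, constructive interference in reflection requires 2 n t = (m + ½) λ.
Minimum at m = 0: t = λ / (4 n) = 475 / (4 × 2.54) = 46.8 nm.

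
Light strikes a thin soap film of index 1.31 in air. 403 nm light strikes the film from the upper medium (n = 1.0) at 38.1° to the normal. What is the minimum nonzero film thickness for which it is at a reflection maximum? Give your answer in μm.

0.0872 μm

Ray reflecting at the top interface goes from n = 1.0 toward n = 1.31: a half-wave phase shift.
Ray reflecting at the bottom interface goes from n = 1.31 toward n = 1.0: no phase shift.
The two reflections differ by half a wavelength.
For bright reflection here: 2 n t cos θ_r = (m + ½) λ.
Snell's law: 1.0 sin 38.1° = 1.31 sin θ_r → sin θ_r = 0.471, cos θ_r = 0.882.
Minimum at m = 0: t = λ / (4 n cos θ_r) = 403 / (4 × 1.31 × 0.882) = 87.2 nm.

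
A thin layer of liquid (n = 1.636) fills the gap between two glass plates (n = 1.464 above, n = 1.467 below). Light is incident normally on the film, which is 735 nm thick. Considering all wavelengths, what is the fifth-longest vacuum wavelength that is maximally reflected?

At the upper boundary (n = 1.464 to n = 1.636) the reflected ray undergoes a half-wave phase shift.
Ray reflecting at the bottom interface goes from n = 1.636 toward n = 1.467: no phase shift.
Exactly one π shift → a net half-wave offset.
With one net inversion, constructive interference in reflection requires 2 n t = (m + ½) λ.
λ = 2 n t / (m + ½). The fifth-longest wavelength is m = 4: λ = 2 × 1.636 × 735 / 4.50 = 534 nm.

534 nm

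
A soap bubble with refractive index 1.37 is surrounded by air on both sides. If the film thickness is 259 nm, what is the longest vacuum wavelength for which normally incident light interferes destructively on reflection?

Top surface (1.0 → 1.37): reflection off a higher-index medium gives a half-wave phase shift.
Bottom surface (1.37 → 1.0): reflection off a lower-index medium gives no phase shift.
Exactly one π shift → a net half-wave offset.
So the condition for destructive reflection is 2 n t = m λ.
λ = 2 n t / m. The longest wavelength is m = 1: λ = 2 × 1.37 × 259 / 1.00 = 710 nm.

710 nm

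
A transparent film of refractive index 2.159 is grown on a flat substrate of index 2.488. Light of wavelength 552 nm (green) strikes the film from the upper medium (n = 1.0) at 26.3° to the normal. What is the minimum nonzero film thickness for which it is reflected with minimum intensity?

At the upper boundary (n = 1.0 to n = 2.159) the reflected ray undergoes a half-wave phase shift.
At the lower boundary (n = 2.159 to n = 2.488) the reflected ray undergoes a half-wave phase shift.
The two reflections carry the same phase change, so no net offset.
With no net inversion, destructive interference in reflection requires 2 n t cos θ_r = (m + ½) λ.
Snell's law: 1.0 sin 26.3° = 2.159 sin θ_r → sin θ_r = 0.205, cos θ_r = 0.979.
Minimum at m = 0: t = λ / (4 n cos θ_r) = 552 / (4 × 2.159 × 0.979) = 65.3 nm.

65.3 nm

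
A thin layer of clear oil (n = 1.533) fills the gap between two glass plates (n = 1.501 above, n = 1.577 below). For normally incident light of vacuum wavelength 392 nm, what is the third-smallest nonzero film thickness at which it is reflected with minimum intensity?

Ray reflecting at the top interface goes from n = 1.501 toward n = 1.533: a half-wave phase shift.
At the lower boundary (n = 1.533 to n = 1.577) the reflected ray undergoes a half-wave phase shift.
The two reflections carry the same phase change, so no net offset.
So the condition for destructive reflection is 2 n t = (m + ½) λ.
The third-smallest nonzero thickness corresponds to m = 2: t = (m + ½) λ / (2 n) = 2.50 × 392 / (2 × 1.533) = 320 nm.

320 nm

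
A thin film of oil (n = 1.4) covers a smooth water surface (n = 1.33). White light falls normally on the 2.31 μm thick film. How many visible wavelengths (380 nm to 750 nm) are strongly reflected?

8

Top surface (1.0 → 1.4): reflection off a higher-index medium gives a half-wave phase shift.
Bottom surface (1.4 → 1.33): reflection off a lower-index medium gives no phase shift.
Exactly one π shift → a net half-wave offset.
With one net inversion, constructive interference in reflection requires 2 n t = (m + ½) λ.
λ = 2 n t / (m + ½) = 6468 / (m + ½) nm.
m=8: 761 nm (IR); m=9: 681 nm (visible); m=10: 616 nm (visible); m=11: 562 nm (visible); m=12: 517 nm (visible); m=13: 479 nm (visible); m=14: 446 nm (visible); m=15: 417 nm (visible); m=16: 392 nm (visible); m=17: 370 nm (UV).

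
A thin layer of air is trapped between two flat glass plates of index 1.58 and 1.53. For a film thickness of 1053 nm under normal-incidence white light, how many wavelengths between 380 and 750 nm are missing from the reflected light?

Top surface (1.58 → 1.0): reflection off a lower-index medium gives no phase shift.
At the lower boundary (n = 1.0 to n = 1.53) the reflected ray undergoes a half-wave phase shift.
Exactly one π shift → a net half-wave offset.
So the condition for destructive reflection is 2 n t = m λ.
λ = 2 n t / m = 2106 / m nm.
m=2: 1053 nm (IR); m=3: 702 nm (visible); m=4: 527 nm (visible); m=5: 421 nm (visible); m=6: 351 nm (UV).

3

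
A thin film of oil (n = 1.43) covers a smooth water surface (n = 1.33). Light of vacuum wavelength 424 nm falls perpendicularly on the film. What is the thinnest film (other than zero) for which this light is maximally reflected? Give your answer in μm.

Top surface (1.0 → 1.43): reflection off a higher-index medium gives a half-wave phase shift.
Bottom surface (1.43 → 1.33): reflection off a lower-index medium gives no phase shift.
Exactly one π shift → a net half-wave offset.
For bright reflection here: 2 n t = (m + ½) λ.
Minimum at m = 0: t = λ / (4 n) = 424 / (4 × 1.43) = 74.1 nm.

0.0741 μm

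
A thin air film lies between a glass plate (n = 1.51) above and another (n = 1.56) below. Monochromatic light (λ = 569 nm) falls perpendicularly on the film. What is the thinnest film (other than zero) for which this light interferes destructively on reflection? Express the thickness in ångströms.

2845 Å

Top surface (1.51 → 1.0): reflection off a lower-index medium gives no phase shift.
Ray reflecting at the bottom interface goes from n = 1.0 toward n = 1.56: a half-wave phase shift.
The two reflections differ by half a wavelength.
For weak reflection here: 2 n t = m λ.
Minimum nonzero at m = 1: t = λ / (2 n) = 569 / (2 × 1.0) = 285 nm.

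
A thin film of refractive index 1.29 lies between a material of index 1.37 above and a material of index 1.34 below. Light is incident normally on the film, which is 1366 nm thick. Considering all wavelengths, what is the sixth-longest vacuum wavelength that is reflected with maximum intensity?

641 nm

Ray reflecting at the top interface goes from n = 1.37 toward n = 1.29: no phase shift.
At the lower boundary (n = 1.29 to n = 1.34) the reflected ray undergoes a half-wave phase shift.
Exactly one π shift → a net half-wave offset.
So the condition for constructive reflection is 2 n t = (m + ½) λ.
λ = 2 n t / (m + ½). The sixth-longest wavelength is m = 5: λ = 2 × 1.29 × 1366 / 5.50 = 641 nm.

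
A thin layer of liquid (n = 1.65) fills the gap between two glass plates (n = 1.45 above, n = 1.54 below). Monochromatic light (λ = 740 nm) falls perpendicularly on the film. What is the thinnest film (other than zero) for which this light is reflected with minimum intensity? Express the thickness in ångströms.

At the upper boundary (n = 1.45 to n = 1.65) the reflected ray undergoes a half-wave phase shift.
Bottom surface (1.65 → 1.54): reflection off a lower-index medium gives no phase shift.
Exactly one π shift → a net half-wave offset.
For weak reflection here: 2 n t = m λ.
Minimum nonzero at m = 1: t = λ / (2 n) = 740 / (2 × 1.65) = 224 nm.

2242 Å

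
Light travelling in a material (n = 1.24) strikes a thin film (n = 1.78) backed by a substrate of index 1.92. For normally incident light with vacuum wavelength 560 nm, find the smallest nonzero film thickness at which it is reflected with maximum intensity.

Ray reflecting at the top interface goes from n = 1.24 toward n = 1.78: a half-wave phase shift.
Ray reflecting at the bottom interface goes from n = 1.78 toward n = 1.92: a half-wave phase shift.
The two reflections carry the same phase change, so no net offset.
For bright reflection here: 2 n t = m λ.
Minimum nonzero at m = 1: t = λ / (2 n) = 560 / (2 × 1.78) = 157 nm.

157 nm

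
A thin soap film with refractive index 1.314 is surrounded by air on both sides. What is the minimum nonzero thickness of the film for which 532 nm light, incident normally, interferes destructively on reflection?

At the upper boundary (n = 1.0 to n = 1.314) the reflected ray undergoes a half-wave phase shift.
Ray reflecting at the bottom interface goes from n = 1.314 toward n = 1.0: no phase shift.
Net: one phase inversion between the two reflected rays.
So the condition for destructive reflection is 2 n t = m λ.
Minimum nonzero at m = 1: t = λ / (2 n) = 532 / (2 × 1.314) = 202 nm.

202 nm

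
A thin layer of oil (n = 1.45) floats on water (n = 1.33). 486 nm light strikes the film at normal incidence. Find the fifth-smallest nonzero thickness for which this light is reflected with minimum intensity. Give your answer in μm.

Ray reflecting at the top interface goes from n = 1.0 toward n = 1.45: a half-wave phase shift.
At the lower boundary (n = 1.45 to n = 1.33) the reflected ray undergoes no phase shift.
Exactly one π shift → a net half-wave offset.
With one net inversion, destructive interference in reflection requires 2 n t = m λ.
The fifth-smallest nonzero thickness corresponds to m = 5: t = m λ / (2 n) = 5.00 × 486 / (2 × 1.45) = 838 nm.

0.838 μm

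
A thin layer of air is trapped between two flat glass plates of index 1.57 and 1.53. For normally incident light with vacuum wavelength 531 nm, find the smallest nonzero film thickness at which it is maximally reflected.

Top surface (1.57 → 1.0): reflection off a lower-index medium gives no phase shift.
At the lower boundary (n = 1.0 to n = 1.53) the reflected ray undergoes a half-wave phase shift.
Net: one phase inversion between the two reflected rays.
With one net inversion, constructive interference in reflection requires 2 n t = (m + ½) λ.
Minimum at m = 0: t = λ / (4 n) = 531 / (4 × 1.0) = 133 nm.

133 nm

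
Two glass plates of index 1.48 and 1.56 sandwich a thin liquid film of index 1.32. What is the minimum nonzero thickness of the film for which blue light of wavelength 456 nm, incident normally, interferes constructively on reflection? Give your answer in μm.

0.0864 μm

Ray reflecting at the top interface goes from n = 1.48 toward n = 1.32: no phase shift.
Bottom surface (1.32 → 1.56): reflection off a higher-index medium gives a half-wave phase shift.
Exactly one π shift → a net half-wave offset.
For bright reflection here: 2 n t = (m + ½) λ.
Minimum at m = 0: t = λ / (4 n) = 456 / (4 × 1.32) = 86.4 nm.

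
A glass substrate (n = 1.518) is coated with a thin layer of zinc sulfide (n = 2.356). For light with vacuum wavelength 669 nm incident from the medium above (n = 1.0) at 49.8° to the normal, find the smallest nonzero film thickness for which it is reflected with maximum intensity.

75.0 nm

Ray reflecting at the top interface goes from n = 1.0 toward n = 2.356: a half-wave phase shift.
Ray reflecting at the bottom interface goes from n = 2.356 toward n = 1.518: no phase shift.
Net: one phase inversion between the two reflected rays.
For bright reflection here: 2 n t cos θ_r = (m + ½) λ.
Snell's law: 1.0 sin 49.8° = 2.356 sin θ_r → sin θ_r = 0.324, cos θ_r = 0.946.
Minimum at m = 0: t = λ / (4 n cos θ_r) = 669 / (4 × 2.356 × 0.946) = 75.0 nm.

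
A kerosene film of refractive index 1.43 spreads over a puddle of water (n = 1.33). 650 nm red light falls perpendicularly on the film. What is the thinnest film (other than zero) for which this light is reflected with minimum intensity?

Ray reflecting at the top interface goes from n = 1.0 toward n = 1.43: a half-wave phase shift.
Ray reflecting at the bottom interface goes from n = 1.43 toward n = 1.33: no phase shift.
Exactly one π shift → a net half-wave offset.
So the condition for destructive reflection is 2 n t = m λ.
Minimum nonzero at m = 1: t = λ / (2 n) = 650 / (2 × 1.43) = 227 nm.

227 nm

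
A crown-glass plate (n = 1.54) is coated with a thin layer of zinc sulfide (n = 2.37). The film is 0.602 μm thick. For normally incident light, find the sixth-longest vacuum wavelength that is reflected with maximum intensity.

519 nm

At the upper boundary (n = 1.0 to n = 2.37) the reflected ray undergoes a half-wave phase shift.
At the lower boundary (n = 2.37 to n = 1.54) the reflected ray undergoes no phase shift.
The two reflections differ by half a wavelength.
For bright reflection here: 2 n t = (m + ½) λ.
λ = 2 n t / (m + ½). The sixth-longest wavelength is m = 5: λ = 2 × 2.37 × 602 / 5.50 = 519 nm.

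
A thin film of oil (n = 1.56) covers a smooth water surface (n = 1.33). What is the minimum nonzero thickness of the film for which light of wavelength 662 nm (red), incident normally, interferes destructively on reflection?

Top surface (1.0 → 1.56): reflection off a higher-index medium gives a half-wave phase shift.
Bottom surface (1.56 → 1.33): reflection off a lower-index medium gives no phase shift.
Net: one phase inversion between the two reflected rays.
With one net inversion, destructive interference in reflection requires 2 n t = m λ.
Minimum nonzero at m = 1: t = λ / (2 n) = 662 / (2 × 1.56) = 212 nm.

212 nm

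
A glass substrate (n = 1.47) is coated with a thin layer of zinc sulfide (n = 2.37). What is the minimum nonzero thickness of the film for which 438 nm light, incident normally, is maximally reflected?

46.2 nm

Top surface (1.0 → 2.37): reflection off a higher-index medium gives a half-wave phase shift.
At the lower boundary (n = 2.37 to n = 1.47) the reflected ray undergoes no phase shift.
Net: one phase inversion between the two reflected rays.
For maximum reflection here: 2 n t = (m + ½) λ.
Minimum at m = 0: t = λ / (4 n) = 438 / (4 × 2.37) = 46.2 nm.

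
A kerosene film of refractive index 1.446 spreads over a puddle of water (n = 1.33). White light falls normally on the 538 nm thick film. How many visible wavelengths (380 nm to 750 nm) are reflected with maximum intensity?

2

Top surface (1.0 → 1.446): reflection off a higher-index medium gives a half-wave phase shift.
Bottom surface (1.446 → 1.33): reflection off a lower-index medium gives no phase shift.
Net: one phase inversion between the two reflected rays.
So the condition for constructive reflection is 2 n t = (m + ½) λ.
λ = 2 n t / (m + ½) = 1556 / (m + ½) nm.
m=1: 1037 nm (IR); m=2: 622 nm (visible); m=3: 445 nm (visible); m=4: 346 nm (UV).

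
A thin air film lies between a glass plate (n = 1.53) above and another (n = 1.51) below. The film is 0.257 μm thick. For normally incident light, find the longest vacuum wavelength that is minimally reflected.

514 nm

Ray reflecting at the top interface goes from n = 1.53 toward n = 1.0: no phase shift.
At the lower boundary (n = 1.0 to n = 1.51) the reflected ray undergoes a half-wave phase shift.
The two reflections differ by half a wavelength.
For weak reflection here: 2 n t = m λ.
λ = 2 n t / m. The longest wavelength is m = 1: λ = 2 × 1.0 × 257 / 1.00 = 514 nm.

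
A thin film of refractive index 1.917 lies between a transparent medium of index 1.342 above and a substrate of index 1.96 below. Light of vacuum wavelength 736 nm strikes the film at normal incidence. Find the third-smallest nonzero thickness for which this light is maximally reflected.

Top surface (1.342 → 1.917): reflection off a higher-index medium gives a half-wave phase shift.
Bottom surface (1.917 → 1.96): reflection off a higher-index medium gives a half-wave phase shift.
The two reflections carry the same phase change, so no net offset.
For strong reflection here: 2 n t = m λ.
The third-smallest nonzero thickness corresponds to m = 3: t = m λ / (2 n) = 3.00 × 736 / (2 × 1.917) = 576 nm.

576 nm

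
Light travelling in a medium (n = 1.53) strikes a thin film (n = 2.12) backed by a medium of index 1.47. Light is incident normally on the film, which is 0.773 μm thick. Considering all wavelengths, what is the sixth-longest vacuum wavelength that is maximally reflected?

596 nm

Top surface (1.53 → 2.12): reflection off a higher-index medium gives a half-wave phase shift.
Ray reflecting at the bottom interface goes from n = 2.12 toward n = 1.47: no phase shift.
The two reflections differ by half a wavelength.
So the condition for constructive reflection is 2 n t = (m + ½) λ.
λ = 2 n t / (m + ½). The sixth-longest wavelength is m = 5: λ = 2 × 2.12 × 773 / 5.50 = 596 nm.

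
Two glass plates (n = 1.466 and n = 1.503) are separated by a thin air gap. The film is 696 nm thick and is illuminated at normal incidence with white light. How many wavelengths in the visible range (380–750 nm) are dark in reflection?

At the upper boundary (n = 1.466 to n = 1.0) the reflected ray undergoes no phase shift.
Ray reflecting at the bottom interface goes from n = 1.0 toward n = 1.503: a half-wave phase shift.
Exactly one π shift → a net half-wave offset.
For minimum reflection here: 2 n t = m λ.
λ = 2 n t / m = 1392 / m nm.
m=1: 1392 nm (IR); m=2: 696 nm (visible); m=3: 464 nm (visible); m=4: 348 nm (UV).

2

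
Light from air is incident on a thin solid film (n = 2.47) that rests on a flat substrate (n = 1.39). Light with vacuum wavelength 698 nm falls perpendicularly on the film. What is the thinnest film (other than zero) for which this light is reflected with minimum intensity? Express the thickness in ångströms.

Top surface (1.0 → 2.47): reflection off a higher-index medium gives a half-wave phase shift.
Ray reflecting at the bottom interface goes from n = 2.47 toward n = 1.39: no phase shift.
The two reflections differ by half a wavelength.
So the condition for destructive reflection is 2 n t = m λ.
Minimum nonzero at m = 1: t = λ / (2 n) = 698 / (2 × 2.47) = 141 nm.

1413 Å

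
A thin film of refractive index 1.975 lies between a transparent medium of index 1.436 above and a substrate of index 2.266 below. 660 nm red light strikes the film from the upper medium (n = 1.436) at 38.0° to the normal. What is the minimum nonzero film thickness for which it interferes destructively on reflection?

93.4 nm

Top surface (1.436 → 1.975): reflection off a higher-index medium gives a half-wave phase shift.
Ray reflecting at the bottom interface goes from n = 1.975 toward n = 2.266: a half-wave phase shift.
Net: no relative phase inversion (both shifts match).
With no net inversion, destructive interference in reflection requires 2 n t cos θ_r = (m + ½) λ.
Snell's law: 1.436 sin 38.0° = 1.975 sin θ_r → sin θ_r = 0.448, cos θ_r = 0.894.
Minimum at m = 0: t = λ / (4 n cos θ_r) = 660 / (4 × 1.975 × 0.894) = 93.4 nm.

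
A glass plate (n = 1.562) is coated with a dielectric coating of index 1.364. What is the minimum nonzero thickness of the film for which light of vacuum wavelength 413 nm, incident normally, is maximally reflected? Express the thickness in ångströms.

At the upper boundary (n = 1.0 to n = 1.364) the reflected ray undergoes a half-wave phase shift.
Bottom surface (1.364 → 1.562): reflection off a higher-index medium gives a half-wave phase shift.
Net: no relative phase inversion (both shifts match).
For strong reflection here: 2 n t = m λ.
Minimum nonzero at m = 1: t = λ / (2 n) = 413 / (2 × 1.364) = 151 nm.

1514 Å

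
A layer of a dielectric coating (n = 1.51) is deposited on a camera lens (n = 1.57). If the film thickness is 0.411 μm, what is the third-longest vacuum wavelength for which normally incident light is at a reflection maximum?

414 nm

At the upper boundary (n = 1.0 to n = 1.51) the reflected ray undergoes a half-wave phase shift.
Bottom surface (1.51 → 1.57): reflection off a higher-index medium gives a half-wave phase shift.
Net: no relative phase inversion (both shifts match).
For strong reflection here: 2 n t = m λ.
λ = 2 n t / m. The third-longest wavelength is m = 3: λ = 2 × 1.51 × 411 / 3.00 = 414 nm.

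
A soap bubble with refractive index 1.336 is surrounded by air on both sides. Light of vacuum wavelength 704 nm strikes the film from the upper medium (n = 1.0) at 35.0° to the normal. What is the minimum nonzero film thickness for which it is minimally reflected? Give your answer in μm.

Ray reflecting at the top interface goes from n = 1.0 toward n = 1.336: a half-wave phase shift.
Ray reflecting at the bottom interface goes from n = 1.336 toward n = 1.0: no phase shift.
Exactly one π shift → a net half-wave offset.
So the condition for destructive reflection is 2 n t cos θ_r = m λ.
Snell's law: 1.0 sin 35.0° = 1.336 sin θ_r → sin θ_r = 0.429, cos θ_r = 0.903.
Minimum nonzero at m = 1: t = λ / (2 n cos θ_r) = 704 / (2 × 1.336 × 0.903) = 292 nm.

0.292 μm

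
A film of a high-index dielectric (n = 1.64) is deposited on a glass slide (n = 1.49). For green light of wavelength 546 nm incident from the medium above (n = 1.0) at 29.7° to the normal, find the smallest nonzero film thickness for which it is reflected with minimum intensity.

175 nm

Top surface (1.0 → 1.64): reflection off a higher-index medium gives a half-wave phase shift.
Ray reflecting at the bottom interface goes from n = 1.64 toward n = 1.49: no phase shift.
The two reflections differ by half a wavelength.
For weak reflection here: 2 n t cos θ_r = m λ.
Snell's law: 1.0 sin 29.7° = 1.64 sin θ_r → sin θ_r = 0.302, cos θ_r = 0.953.
Minimum nonzero at m = 1: t = λ / (2 n cos θ_r) = 546 / (2 × 1.64 × 0.953) = 175 nm.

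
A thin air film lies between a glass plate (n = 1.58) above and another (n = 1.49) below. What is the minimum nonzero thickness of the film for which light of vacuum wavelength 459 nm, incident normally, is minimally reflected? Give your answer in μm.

0.230 μm

At the upper boundary (n = 1.58 to n = 1.0) the reflected ray undergoes no phase shift.
Bottom surface (1.0 → 1.49): reflection off a higher-index medium gives a half-wave phase shift.
Exactly one π shift → a net half-wave offset.
For dark reflection here: 2 n t = m λ.
Minimum nonzero at m = 1: t = λ / (2 n) = 459 / (2 × 1.0) = 230 nm.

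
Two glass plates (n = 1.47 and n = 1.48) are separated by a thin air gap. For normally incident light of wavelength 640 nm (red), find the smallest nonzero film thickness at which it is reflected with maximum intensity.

160 nm

Ray reflecting at the top interface goes from n = 1.47 toward n = 1.0: no phase shift.
Bottom surface (1.0 → 1.48): reflection off a higher-index medium gives a half-wave phase shift.
The two reflections differ by half a wavelength.
With one net inversion, constructive interference in reflection requires 2 n t = (m + ½) λ.
Minimum at m = 0: t = λ / (4 n) = 640 / (4 × 1.0) = 160 nm.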